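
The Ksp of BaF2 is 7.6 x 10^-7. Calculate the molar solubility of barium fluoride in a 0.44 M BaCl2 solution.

s = 6.6e-4 M

BaF2(s) <=> Ba^2+(aq) + 2 F^-(aq)
Ksp = [Ba^2+][F^-]^2
If s mol/L dissolves here, [Ba^2+] = 0.44 + s ≈ 0.44, [F^-] = 2s (Ksp is small, so little additional dissolves).
Ksp ≈ 0.44 × (2s)^2
s = 6.6 x 10^-4 M
Check: s = 6.6 × 10^-4 ≪ 0.44, so the approximation is valid.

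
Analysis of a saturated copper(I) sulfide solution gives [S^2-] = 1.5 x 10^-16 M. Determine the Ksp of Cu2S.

Ksp = 1.4 x 10^-47

Cu2S(s) <=> 2 Cu^+ + S^2-
Stoichiometry gives [Cu^+] = (2/1)[S^2-] = 3.00 x 10^-16 M.
Ksp = [Cu^+]^2[S^2-]
Ksp = (3.00 × 10^-16)^2 × 1.5 × 10^-16 = 1.4 × 10^-47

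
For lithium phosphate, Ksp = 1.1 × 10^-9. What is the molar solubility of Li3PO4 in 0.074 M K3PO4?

Li3PO4(s) <=> 3 Li^+ + PO4^3-
Ksp = [Li^+]^3[PO4^3-]
Let s = moles of Li3PO4 that dissolve per litre. [Li^+] = 3s, [PO4^3-] = 0.074 + s ≈ 0.074 (since PO4^3- from K3PO4 dominates).
Ksp ≈ (3s)^3 × 0.074
s = 8.2 × 10^-4 M
Check: s = 8.2 × 10^-4 ≪ 0.074, so the approximation is valid.

8.2e-4 M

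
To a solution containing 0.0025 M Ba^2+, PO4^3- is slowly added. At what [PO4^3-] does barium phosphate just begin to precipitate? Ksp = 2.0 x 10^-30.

[PO4^3-] = 1.1 × 10^-11 M

Ba3(PO4)2(s) ⇌ 3 Ba^2+ + 2 PO4^3-
Ksp = [Ba^2+]^3[PO4^3-]^2
Precipitation begins when Q = Ksp. With [Ba^2+] = 0.0025 M:
2.0 x 10^-30 = (0.0025)^3 × [PO4^3-]^2
[PO4^3-] = (2.0 x 10^-30 / 1.56 × 10^-8)^(1/2) = 1.1 x 10^-11 M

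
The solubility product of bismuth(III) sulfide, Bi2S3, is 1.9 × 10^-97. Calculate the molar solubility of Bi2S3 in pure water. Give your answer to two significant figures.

1.8 × 10^-20 M

Bi2S3(s) ⇌ 2 Bi^3+(aq) + 3 S^2-(aq)
Ksp = [Bi^3+]^2[S^2-]^3
With molar solubility s: [Bi^3+] = 2s, [S^2-] = 3s.
Substituting: Ksp = (2s)^2(3s)^3 = 108s^5
Solving, s = (1.9 × 10^-97/108)^(1/5) = 1.8 x 10^-20 M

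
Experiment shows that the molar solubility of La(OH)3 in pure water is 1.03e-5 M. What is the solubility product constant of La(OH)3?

La(OH)3(s) ⇌ La^3+ + 3 OH^-
If s mol/L of La(OH)3 dissolves, [La^3+] = s and [OH^-] = 3s.
Ksp = [La^3+][OH^-]^3
Ksp = s(3s)^3 = 27s^4
Ksp = 27 × (1.03 × 10^-5)^4 = 3.04 × 10^-19

Ksp = 3.04 × 10^-19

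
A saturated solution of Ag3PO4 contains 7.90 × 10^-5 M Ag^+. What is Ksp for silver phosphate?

Ag3PO4(s) <=> 3 Ag^+ + PO4^3-
Stoichiometry gives [PO4^3-] = (1/3)[Ag^+] = 2.633 × 10^-5 M.
Ksp = [Ag^+]^3[PO4^3-]
Ksp = (7.90 × 10^-5)^3 × 2.633 x 10^-5 = 1.30 x 10^-17

Ksp ≈ 1.30e-17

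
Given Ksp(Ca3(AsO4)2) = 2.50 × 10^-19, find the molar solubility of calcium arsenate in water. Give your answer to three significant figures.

Ca3(AsO4)2(s) ⇌ 3 Ca^2+ + 2 AsO4^3-
Ksp = [Ca^2+]^3[AsO4^3-]^2
With molar solubility s: [Ca^2+] = 3s, [AsO4^3-] = 2s.
Substituting: Ksp = (3s)^3(2s)^2 = 108s^5
Solving, s = (2.50 × 10^-19/108)^(1/5) = 7.46 × 10^-5 M

7.46 × 10^-5 M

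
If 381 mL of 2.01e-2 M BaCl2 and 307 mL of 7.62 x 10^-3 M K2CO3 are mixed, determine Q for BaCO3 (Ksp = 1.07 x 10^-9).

Q ≈ 3.78e-5

Total volume = 381 + 307 = 688 mL.
[Ba^2+] = 2.01 × 10^-2 × (381/688) = 1.113 × 10^-2 M
[CO3^2-] = 7.62 × 10^-3 × (307/688) = 3.400 × 10^-3 M
BaCO3(s) ⇌ Ba^2+ + CO3^2-, so Q = [Ba^2+][CO3^2-]
Q = (1.113 × 10^-2)(3.400 × 10^-3) = 3.78 x 10^-5
Q > Ksp, so BaCO3 will precipitate.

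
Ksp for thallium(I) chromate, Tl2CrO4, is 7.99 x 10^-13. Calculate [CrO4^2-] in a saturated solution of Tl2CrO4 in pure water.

[CrO4^2-] = 5.85 × 10^-5 M

Tl2CrO4(s) ⇌ 2 Tl^+ + CrO4^2-
Ksp = [Tl^+]^2[CrO4^2-]
For each mole of Tl2CrO4 that dissolves: [Tl^+] = 2s, [CrO4^2-] = s.
Substituting: Ksp = (2s)^2s = 4s^3
Solving, s = (7.99 x 10^-13/4)^(1/3) = 5.846 × 10^-5 M
[CrO4^2-] = s = 5.85 x 10^-5 M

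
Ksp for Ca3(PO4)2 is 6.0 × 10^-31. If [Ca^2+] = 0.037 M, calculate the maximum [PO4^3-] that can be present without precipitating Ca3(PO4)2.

[PO4^3-] = 1.1 × 10^-13 M

Ca3(PO4)2(s) ⇌ 3 Ca^2+ + 2 PO4^3-
Ksp = [Ca^2+]^3[PO4^3-]^2
Precipitation begins when Q = Ksp. With [Ca^2+] = 0.037 M:
6.0 × 10^-31 = (0.037)^3 × [PO4^3-]^2
[PO4^3-] = (6.0 × 10^-31 / 5.07 × 10^-5)^(1/2) = 1.1 x 10^-13 M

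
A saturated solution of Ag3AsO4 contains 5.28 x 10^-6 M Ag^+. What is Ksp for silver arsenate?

Ag3AsO4(s) <=> 3 Ag^+(aq) + AsO4^3-(aq)
Stoichiometry gives [AsO4^3-] = (1/3)[Ag^+] = 1.760 x 10^-6 M.
Ksp = [Ag^+]^3[AsO4^3-]
Ksp = (5.28 x 10^-6)^3 × 1.760 × 10^-6 = 2.59 x 10^-22

Ksp = 2.59e-22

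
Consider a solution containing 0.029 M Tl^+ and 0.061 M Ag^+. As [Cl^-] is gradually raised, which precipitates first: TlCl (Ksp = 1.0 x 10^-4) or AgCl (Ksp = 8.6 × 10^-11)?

AgCl

Precipitation of each salt starts when its ion product equals its Ksp.
For TlCl: 1.0 x 10^-4 = 0.029 × [Cl^-]  ⇒  [Cl^-] = 3.4 × 10^-3 M.
For AgCl: 8.6 × 10^-11 = 0.061 × [Cl^-]  ⇒  [Cl^-] = 1.4 × 10^-9 M.
The salt with the lower threshold [Cl^-] precipitates first: AgCl.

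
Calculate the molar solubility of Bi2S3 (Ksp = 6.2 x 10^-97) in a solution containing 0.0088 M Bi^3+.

Bi2S3(s) <=> 2 Bi^3+(aq) + 3 S^2-(aq)
Ksp = [Bi^3+]^2[S^2-]^3
Let s = moles of Bi2S3 that dissolve per litre. [Bi^3+] = 0.0088 + 2s ≈ 0.0088, [S^2-] = 3s (Ksp is small, so little additional dissolves).
Ksp ≈ (0.0088)^2 × (3s)^3
s = 6.7 x 10^-32 M
Check: 2s = 1.3 × 10^-31 ≪ 0.0088, so the approximation is valid.

6.7e-32 M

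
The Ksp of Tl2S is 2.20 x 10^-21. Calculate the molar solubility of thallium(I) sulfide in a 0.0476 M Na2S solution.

s ≈ 1.07e-10 M

Tl2S(s) ⇌ 2 Tl^+(aq) + S^2-(aq)
Ksp = [Tl^+]^2[S^2-]
Let s be the molar solubility in this solution. [Tl^+] = 2s, [S^2-] = 0.0476 + s ≈ 0.0476 (Ksp is small, so little additional dissolves).
Ksp ≈ (2s)^2 × 0.0476
s = 1.07 × 10^-10 M
Check: s = 1.1 × 10^-10 ≪ 0.0476, so the approximation is valid.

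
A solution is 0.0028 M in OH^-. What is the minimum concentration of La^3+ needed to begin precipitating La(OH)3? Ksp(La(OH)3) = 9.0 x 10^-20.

[La^3+] = 4.1e-12 M

La(OH)3(s) ⇌ La^3+(aq) + 3 OH^-(aq)
Ksp = [La^3+][OH^-]^3
Precipitation begins when Q = Ksp. With [OH^-] = 0.0028 M:
9.0 x 10^-20 = (0.0028)^3 × [La^3+]
[La^3+] = (9.0 x 10^-20 / 2.20 × 10^-8) = 4.1 × 10^-12 M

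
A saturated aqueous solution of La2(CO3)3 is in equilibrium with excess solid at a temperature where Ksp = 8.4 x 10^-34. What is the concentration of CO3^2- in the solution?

2.9e-7 M

La2(CO3)3(s) ⇌ 2 La^3+ + 3 CO3^2-
Ksp = [La^3+]^2[CO3^2-]^3
Let s = molar solubility. Then [La^3+] = 2s and [CO3^2-] = 3s.
Ksp = (2s)^2(3s)^3 = 108s^5
Solving, s = (8.4 x 10^-34/108)^(1/5) = 9.51 × 10^-8 M
[CO3^2-] = 3s = 2.9 × 10^-7 M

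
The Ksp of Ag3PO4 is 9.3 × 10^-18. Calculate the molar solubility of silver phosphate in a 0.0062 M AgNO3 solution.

Ag3PO4(s) <=> 3 Ag^+(aq) + PO4^3-(aq)
Ksp = [Ag^+]^3[PO4^3-]
Let s be the molar solubility in this solution. [Ag^+] = 0.0062 + 3s ≈ 0.0062, [PO4^3-] = s (since Ag^+ from AgNO3 dominates).
Ksp ≈ (0.0062)^3 × s
s = 3.9 × 10^-11 M
Check: 3s = 1.2 × 10^-10 ≪ 0.0062, so the approximation is valid.

3.9e-11 M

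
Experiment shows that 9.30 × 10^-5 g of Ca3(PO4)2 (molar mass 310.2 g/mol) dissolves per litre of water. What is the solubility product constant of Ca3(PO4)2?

2.62 × 10^-31

Molar solubility s = (9.30 × 10^-5 g/L) / (310.2 g/mol) = 2.998 × 10^-7 M.
Ca3(PO4)2(s) ⇌ 3 Ca^2+ + 2 PO4^3-
If s mol/L of Ca3(PO4)2 dissolves, [Ca^2+] = 3s and [PO4^3-] = 2s.
Ksp = [Ca^2+]^3[PO4^3-]^2
Ksp = (3s)^3(2s)^2 = 108s^5
With s = 2.998 × 10^-7: Ksp = 2.62 × 10^-31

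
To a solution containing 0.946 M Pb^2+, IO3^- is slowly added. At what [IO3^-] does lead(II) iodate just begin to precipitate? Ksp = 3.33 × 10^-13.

[IO3^-] ≈ 5.93e-7 M

Pb(IO3)2(s) ⇌ Pb^2+(aq) + 2 IO3^-(aq)
Ksp = [Pb^2+][IO3^-]^2
Precipitation begins when Q = Ksp. With [Pb^2+] = 0.946 M:
3.33 × 10^-13 = (0.946) × [IO3^-]^2
[IO3^-] = (3.33 × 10^-13 / 9.46 × 10^-1)^(1/2) = 5.93 × 10^-7 M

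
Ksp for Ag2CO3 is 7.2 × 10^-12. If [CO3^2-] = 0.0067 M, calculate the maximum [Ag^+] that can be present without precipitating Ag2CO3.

[Ag^+] = 3.3 x 10^-5 M

Ag2CO3(s) <=> 2 Ag^+ + CO3^2-
Ksp = [Ag^+]^2[CO3^2-]
Precipitation begins when Q = Ksp. With [CO3^2-] = 0.0067 M:
7.2 × 10^-12 = (0.0067) × [Ag^+]^2
[Ag^+] = (7.2 × 10^-12 / 6.7 x 10^-3)^(1/2) = 3.3 × 10^-5 M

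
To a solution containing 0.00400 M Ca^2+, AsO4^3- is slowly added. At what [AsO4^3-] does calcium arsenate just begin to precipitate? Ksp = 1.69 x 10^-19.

Ca3(AsO4)2(s) ⇌ 3 Ca^2+(aq) + 2 AsO4^3-(aq)
Ksp = [Ca^2+]^3[AsO4^3-]^2
Precipitation begins when Q = Ksp. With [Ca^2+] = 0.00400 M:
1.69 x 10^-19 = (0.00400)^3 × [AsO4^3-]^2
[AsO4^3-] = (1.69 x 10^-19 / 6.400 × 10^-8)^(1/2) = 1.63 × 10^-6 M

[AsO4^3-] ≈ 1.63 x 10^-6 M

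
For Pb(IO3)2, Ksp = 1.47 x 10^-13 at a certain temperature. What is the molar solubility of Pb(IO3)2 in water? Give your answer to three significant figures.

3.32 x 10^-5 M

Pb(IO3)2(s) ⇌ Pb^2+ + 2 IO3^-
Ksp = [Pb^2+][IO3^-]^2
Let s = molar solubility. Then [Pb^2+] = s and [IO3^-] = 2s.
So Ksp = s × (2s)^2 = 4s^3
s^3 = 1.47 x 10^-13 / 4, so s = 3.32 x 10^-5 M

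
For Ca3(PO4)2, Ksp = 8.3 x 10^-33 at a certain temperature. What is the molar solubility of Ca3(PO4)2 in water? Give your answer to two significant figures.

s ≈ 1.5 × 10^-7 M

Ca3(PO4)2(s) <=> 3 Ca^2+(aq) + 2 PO4^3-(aq)
Ksp = [Ca^2+]^3[PO4^3-]^2
For each mole of Ca3(PO4)2 that dissolves: [Ca^2+] = 3s, [PO4^3-] = 2s.
Substituting: Ksp = (3s)^3(2s)^2 = 108s^5
Solving, s = (8.3 x 10^-33/108)^(1/5) = 1.5 × 10^-7 M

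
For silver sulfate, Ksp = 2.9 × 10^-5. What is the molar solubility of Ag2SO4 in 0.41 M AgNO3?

Ag2SO4(s) ⇌ 2 Ag^+ + SO4^2-
Ksp = [Ag^+]^2[SO4^2-]
Let s be the molar solubility in this solution. [Ag^+] = 0.41 + 2s ≈ 0.41, [SO4^2-] = s (Ksp is small, so little additional dissolves).
Ksp ≈ (0.41)^2 × s
s = 1.7 × 10^-4 M
Check: 2s = 3.5 × 10^-4 ≪ 0.41, so the approximation is valid.

1.7 × 10^-4 M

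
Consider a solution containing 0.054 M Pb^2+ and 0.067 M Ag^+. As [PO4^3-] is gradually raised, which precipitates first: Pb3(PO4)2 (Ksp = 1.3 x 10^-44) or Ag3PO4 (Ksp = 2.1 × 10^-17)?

Pb3(PO4)2

Each salt begins to precipitate when Q = Ksp, i.e. when [PO4^3-] reaches its threshold.
For Pb3(PO4)2: 1.3 x 10^-44 = (0.054)^3 × [PO4^3-]^2  ⇒  [PO4^3-] = 9.1 × 10^-21 M.
For Ag3PO4: 2.1 × 10^-17 = (0.067)^3 × [PO4^3-]  ⇒  [PO4^3-] = 7.0 × 10^-14 M.
The salt with the lower threshold [PO4^3-] precipitates first: Pb3(PO4)2.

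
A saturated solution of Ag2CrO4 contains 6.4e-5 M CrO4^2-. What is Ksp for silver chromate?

Ag2CrO4(s) ⇌ 2 Ag^+(aq) + CrO4^2-(aq)
Stoichiometry gives [Ag^+] = (2/1)[CrO4^2-] = 1.28 × 10^-4 M.
Ksp = [Ag^+]^2[CrO4^2-]
Ksp = (1.28 × 10^-4)^2 × 6.4 × 10^-5 = 1.0 x 10^-12

Ksp = 1.0e-12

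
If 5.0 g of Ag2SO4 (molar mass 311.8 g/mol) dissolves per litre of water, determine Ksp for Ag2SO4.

1.6 × 10^-5

Molar solubility s = (5.0 g/L) / (311.8 g/mol) = 1.60 x 10^-2 M.
Ag2SO4(s) ⇌ 2 Ag^+ + SO4^2-
For each mole of Ag2SO4 that dissolves: [Ag^+] = 2s, [SO4^2-] = s.
Ksp = [Ag^+]^2[SO4^2-]
So Ksp = (2s)^2 × s = 4s^3
Ksp = 4 × (1.60 × 10^-2)^3 = 1.6 x 10^-5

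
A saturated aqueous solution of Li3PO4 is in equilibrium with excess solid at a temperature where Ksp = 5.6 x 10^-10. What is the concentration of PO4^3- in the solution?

2.1e-3 M

Li3PO4(s) <=> 3 Li^+(aq) + PO4^3-(aq)
Ksp = [Li^+]^3[PO4^3-]
For each mole of Li3PO4 that dissolves: [Li^+] = 3s, [PO4^3-] = s.
Ksp = (3s)^3s = 27s^4
Solving, s = (5.6 x 10^-10/27)^(1/4) = 2.13 x 10^-3 M
[PO4^3-] = s = 2.1 × 10^-3 M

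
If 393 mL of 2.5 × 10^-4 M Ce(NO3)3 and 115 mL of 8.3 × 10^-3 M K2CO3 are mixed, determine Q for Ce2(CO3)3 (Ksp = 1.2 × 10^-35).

Q ≈ 2.5 × 10^-16

Total volume = 393 + 115 = 508 mL.
[Ce^3+] = 2.5 x 10^-4 × (393/508) = 1.93 x 10^-4 M
[CO3^2-] = 8.3 × 10^-3 × (115/508) = 1.88 × 10^-3 M
Ce2(CO3)3(s) ⇌ 2 Ce^3+(aq) + 3 CO3^2-(aq), so Q = [Ce^3+]^2[CO3^2-]^3
Q = (1.93 × 10^-4)^2(1.88 x 10^-3)^3 = 2.5 × 10^-16
Q > Ksp, so Ce2(CO3)3 will precipitate.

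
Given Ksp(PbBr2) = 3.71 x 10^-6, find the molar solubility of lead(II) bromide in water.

PbBr2(s) <=> Pb^2+ + 2 Br^-
Ksp = [Pb^2+][Br^-]^2
With molar solubility s: [Pb^2+] = s, [Br^-] = 2s.
Substituting: Ksp = s(2s)^2 = 4s^3
s^3 = 3.71 x 10^-6 / 4, so s = 9.75 × 10^-3 M

9.75 × 10^-3 M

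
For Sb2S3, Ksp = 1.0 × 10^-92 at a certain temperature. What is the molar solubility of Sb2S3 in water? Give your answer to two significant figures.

Sb2S3(s) <=> 2 Sb^3+ + 3 S^2-
Ksp = [Sb^3+]^2[S^2-]^3
For each mole of Sb2S3 that dissolves: [Sb^3+] = 2s, [S^2-] = 3s.
Substituting: Ksp = (2s)^2(3s)^3 = 108s^5
s = (1.0 × 10^-92 / 108)^(1/5) = 1.6 x 10^-19 M

s = 1.6 × 10^-19 M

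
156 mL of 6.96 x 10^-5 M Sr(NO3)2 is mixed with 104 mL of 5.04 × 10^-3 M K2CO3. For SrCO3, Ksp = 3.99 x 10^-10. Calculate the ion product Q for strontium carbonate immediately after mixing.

Total volume = 156 + 104 = 260 mL.
[Sr^2+] = 6.96 × 10^-5 × (156/260) = 4.176 x 10^-5 M
[CO3^2-] = 5.04 × 10^-3 × (104/260) = 2.016 x 10^-3 M
SrCO3(s) ⇌ Sr^2+ + CO3^2-, so Q = [Sr^2+][CO3^2-]
Q = (4.176 × 10^-5)(2.016 × 10^-3) = 8.42 x 10^-8
Q > Ksp, so SrCO3 will precipitate.

8.42 × 10^-8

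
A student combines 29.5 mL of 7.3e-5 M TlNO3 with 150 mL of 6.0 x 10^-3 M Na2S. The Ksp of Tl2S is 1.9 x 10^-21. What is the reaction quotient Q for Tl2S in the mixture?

Q = 7.2e-13

Total volume = 29.5 + 150 = 179.5 mL.
[Tl^+] = 7.3 x 10^-5 × (29.5/179.5) = 1.20 × 10^-5 M
[S^2-] = 6.0 x 10^-3 × (150/179.5) = 5.01 × 10^-3 M
Tl2S(s) ⇌ 2 Tl^+ + S^2-, so Q = [Tl^+]^2[S^2-]
Q = (1.20 × 10^-5)^2(5.01 x 10^-3) = 7.2 × 10^-13
Q > Ksp, so Tl2S will precipitate.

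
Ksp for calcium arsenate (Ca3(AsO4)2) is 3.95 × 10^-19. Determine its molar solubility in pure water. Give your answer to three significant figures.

Ca3(AsO4)2(s) ⇌ 3 Ca^2+ + 2 AsO4^3-
Ksp = [Ca^2+]^3[AsO4^3-]^2
For each mole of Ca3(AsO4)2 that dissolves: [Ca^2+] = 3s, [AsO4^3-] = 2s.
So Ksp = (3s)^3 × (2s)^2 = 108s^5
s = (3.95 × 10^-19 / 108)^(1/5) = 8.18 × 10^-5 M

s ≈ 8.18e-5 M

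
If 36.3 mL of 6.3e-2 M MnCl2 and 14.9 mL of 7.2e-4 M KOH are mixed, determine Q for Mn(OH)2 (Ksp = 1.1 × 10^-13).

2.0 × 10^-9

Total volume = 36.3 + 14.9 = 51.2 mL.
[Mn^2+] = 6.3 × 10^-2 × (36.3/51.2) = 4.47 x 10^-2 M
[OH^-] = 7.2 x 10^-4 × (14.9/51.2) = 2.10 x 10^-4 M
Mn(OH)2(s) <=> Mn^2+ + 2 OH^-, so Q = [Mn^2+][OH^-]^2
Q = (4.47 × 10^-2)(2.10 × 10^-4)^2 = 2.0 × 10^-9
Q > Ksp, so Mn(OH)2 will precipitate.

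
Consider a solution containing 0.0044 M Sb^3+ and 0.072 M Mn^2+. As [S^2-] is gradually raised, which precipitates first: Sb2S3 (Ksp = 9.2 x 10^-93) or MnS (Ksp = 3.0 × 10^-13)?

Each salt begins to precipitate when Q = Ksp, i.e. when [S^2-] reaches its threshold.
For Sb2S3: 9.2 x 10^-93 = (0.0044)^2 × [S^2-]^3  ⇒  [S^2-] = 7.8 × 10^-30 M.
For MnS: 3.0 × 10^-13 = 0.072 × [S^2-]  ⇒  [S^2-] = 4.2 x 10^-12 M.
The salt with the lower threshold [S^2-] precipitates first: Sb2S3.

Sb2S3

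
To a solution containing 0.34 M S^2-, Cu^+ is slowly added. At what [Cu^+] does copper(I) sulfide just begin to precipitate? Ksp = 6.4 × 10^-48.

4.3 x 10^-24 M

Cu2S(s) ⇌ 2 Cu^+ + S^2-
Ksp = [Cu^+]^2[S^2-]
Precipitation begins when Q = Ksp. With [S^2-] = 0.34 M:
6.4 × 10^-48 = (0.34) × [Cu^+]^2
[Cu^+] = (6.4 × 10^-48 / 3.4 x 10^-1)^(1/2) = 4.3 x 10^-24 M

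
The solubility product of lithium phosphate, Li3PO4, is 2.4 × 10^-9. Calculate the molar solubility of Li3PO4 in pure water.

Li3PO4(s) <=> 3 Li^+ + PO4^3-
Ksp = [Li^+]^3[PO4^3-]
If s mol/L of Li3PO4 dissolves, [Li^+] = 3s and [PO4^3-] = s.
Ksp = (3s)^3s = 27s^4
s = (2.4 × 10^-9 / 27)^(1/4) = 3.1 × 10^-3 M

3.1e-3 M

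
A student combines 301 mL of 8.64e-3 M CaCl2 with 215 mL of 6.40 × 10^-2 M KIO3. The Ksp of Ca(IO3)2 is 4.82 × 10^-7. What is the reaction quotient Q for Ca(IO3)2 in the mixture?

Total volume = 301 + 215 = 516 mL.
[Ca^2+] = 8.64 × 10^-3 × (301/516) = 5.040 × 10^-3 M
[IO3^-] = 6.40 × 10^-2 × (215/516) = 2.667 x 10^-2 M
Ca(IO3)2(s) ⇌ Ca^2+(aq) + 2 IO3^-(aq), so Q = [Ca^2+][IO3^-]^2
Q = (5.040 × 10^-3)(2.667 x 10^-2)^2 = 3.58 × 10^-6
Q > Ksp, so Ca(IO3)2 will precipitate.

Q = 3.58 x 10^-6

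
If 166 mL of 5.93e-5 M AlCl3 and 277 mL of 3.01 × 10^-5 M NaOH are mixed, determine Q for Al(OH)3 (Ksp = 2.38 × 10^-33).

Q = 1.48 × 10^-19

Total volume = 166 + 277 = 443 mL.
[Al^3+] = 5.93 x 10^-5 × (166/443) = 2.222 × 10^-5 M
[OH^-] = 3.01 × 10^-5 × (277/443) = 1.882 × 10^-5 M
Al(OH)3(s) <=> Al^3+(aq) + 3 OH^-(aq), so Q = [Al^3+][OH^-]^3
Q = (2.222 x 10^-5)(1.882 × 10^-5)^3 = 1.48 x 10^-19
Q > Ksp, so Al(OH)3 will precipitate.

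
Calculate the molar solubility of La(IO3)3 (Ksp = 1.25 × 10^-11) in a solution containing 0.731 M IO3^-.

3.20 x 10^-11 M

La(IO3)3(s) ⇌ La^3+ + 3 IO3^-
Ksp = [La^3+][IO3^-]^3
Let s be the molar solubility in this solution. [La^3+] = s, [IO3^-] = 0.731 + 3s ≈ 0.731 (Ksp is small, so little additional dissolves).
Ksp ≈ s × (0.731)^3
s = 3.20 × 10^-11 M
Check: 3s = 9.6 × 10^-11 ≪ 0.731, so the approximation is valid.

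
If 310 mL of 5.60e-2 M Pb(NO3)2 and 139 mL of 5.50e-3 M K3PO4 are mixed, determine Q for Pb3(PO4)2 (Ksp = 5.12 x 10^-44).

Total volume = 310 + 139 = 449 mL.
[Pb^2+] = 5.60 x 10^-2 × (310/449) = 3.866 x 10^-2 M
[PO4^3-] = 5.50 × 10^-3 × (139/449) = 1.703 × 10^-3 M
Pb3(PO4)2(s) ⇌ 3 Pb^2+(aq) + 2 PO4^3-(aq), so Q = [Pb^2+]^3[PO4^3-]^2
Q = (3.866 × 10^-2)^3(1.703 x 10^-3)^2 = 1.68 × 10^-10
Q > Ksp, so Pb3(PO4)2 will precipitate.

1.68 × 10^-10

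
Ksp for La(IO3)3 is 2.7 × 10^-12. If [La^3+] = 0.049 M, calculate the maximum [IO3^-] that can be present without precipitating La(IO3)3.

La(IO3)3(s) ⇌ La^3+ + 3 IO3^-
Ksp = [La^3+][IO3^-]^3
Precipitation begins when Q = Ksp. With [La^3+] = 0.049 M:
2.7 × 10^-12 = (0.049) × [IO3^-]^3
[IO3^-] = (2.7 × 10^-12 / 4.9 × 10^-2)^(1/3) = 3.8 × 10^-4 M

[IO3^-] ≈ 3.8 × 10^-4 M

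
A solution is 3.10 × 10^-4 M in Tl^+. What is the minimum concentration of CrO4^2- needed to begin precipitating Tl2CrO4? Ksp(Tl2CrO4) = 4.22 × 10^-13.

Tl2CrO4(s) <=> 2 Tl^+ + CrO4^2-
Ksp = [Tl^+]^2[CrO4^2-]
Precipitation begins when Q = Ksp. With [Tl^+] = 3.10 × 10^-4 M:
4.22 × 10^-13 = (3.10 × 10^-4)^2 × [CrO4^2-]
[CrO4^2-] = (4.22 × 10^-13 / 9.610 × 10^-8) = 4.39 x 10^-6 M

[CrO4^2-] = 4.39e-6 M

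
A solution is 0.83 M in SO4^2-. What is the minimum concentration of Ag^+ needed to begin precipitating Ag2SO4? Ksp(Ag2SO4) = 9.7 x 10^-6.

[Ag^+] = 3.4 × 10^-3 M

Ag2SO4(s) ⇌ 2 Ag^+(aq) + SO4^2-(aq)
Ksp = [Ag^+]^2[SO4^2-]
Precipitation begins when Q = Ksp. With [SO4^2-] = 0.83 M:
9.7 x 10^-6 = (0.83) × [Ag^+]^2
[Ag^+] = (9.7 x 10^-6 / 8.3 × 10^-1)^(1/2) = 3.4 × 10^-3 M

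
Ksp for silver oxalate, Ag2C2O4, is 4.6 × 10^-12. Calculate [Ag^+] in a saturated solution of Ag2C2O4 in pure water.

Ag2C2O4(s) <=> 2 Ag^+ + C2O4^2-
Ksp = [Ag^+]^2[C2O4^2-]
For each mole of Ag2C2O4 that dissolves: [Ag^+] = 2s, [C2O4^2-] = s.
Substituting: Ksp = (2s)^2s = 4s^3
s = (4.6 × 10^-12 / 4)^(1/3) = 1.05 × 10^-4 M
[Ag^+] = 2s = 2.1 x 10^-4 M

2.1 x 10^-4 M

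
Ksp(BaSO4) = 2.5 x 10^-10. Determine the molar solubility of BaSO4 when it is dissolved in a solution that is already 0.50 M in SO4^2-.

BaSO4(s) ⇌ Ba^2+ + SO4^2-
Ksp = [Ba^2+][SO4^2-]
Let s be the molar solubility in this solution. [Ba^2+] = s, [SO4^2-] = 0.50 + s ≈ 0.50 (since the SO4^2- already present dominates).
Ksp ≈ s × 0.50
s = 5.0 × 10^-10 M
Check: s = 5.0 × 10^-10 ≪ 0.50, so the approximation is valid.

5.0 × 10^-10 M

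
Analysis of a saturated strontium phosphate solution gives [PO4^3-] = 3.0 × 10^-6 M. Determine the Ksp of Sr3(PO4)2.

Ksp = 8.2 × 10^-28

Sr3(PO4)2(s) <=> 3 Sr^2+(aq) + 2 PO4^3-(aq)
Stoichiometry gives [Sr^2+] = (3/2)[PO4^3-] = 4.50 × 10^-6 M.
Ksp = [Sr^2+]^3[PO4^3-]^2
Ksp = (4.50 x 10^-6)^3 × (3.0 × 10^-6)^2 = 8.2 × 10^-28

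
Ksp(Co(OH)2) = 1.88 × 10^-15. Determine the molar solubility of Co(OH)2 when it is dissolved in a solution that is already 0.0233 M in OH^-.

Co(OH)2(s) ⇌ Co^2+ + 2 OH^-
Ksp = [Co^2+][OH^-]^2
If s mol/L dissolves here, [Co^2+] = s, [OH^-] = 0.0233 + 2s ≈ 0.0233 (Ksp is small, so little additional dissolves).
Ksp ≈ s × (0.0233)^2
s = 3.46 × 10^-12 M
Check: 2s = 6.9 × 10^-12 ≪ 0.0233, so the approximation is valid.

s = 3.46e-12 M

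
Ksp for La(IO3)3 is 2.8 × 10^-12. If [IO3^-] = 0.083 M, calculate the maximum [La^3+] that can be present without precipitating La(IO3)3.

La(IO3)3(s) ⇌ La^3+(aq) + 3 IO3^-(aq)
Ksp = [La^3+][IO3^-]^3
Precipitation begins when Q = Ksp. With [IO3^-] = 0.083 M:
2.8 × 10^-12 = (0.083)^3 × [La^3+]
[La^3+] = (2.8 × 10^-12 / 5.72 x 10^-4) = 4.9 × 10^-9 M

4.9 × 10^-9 M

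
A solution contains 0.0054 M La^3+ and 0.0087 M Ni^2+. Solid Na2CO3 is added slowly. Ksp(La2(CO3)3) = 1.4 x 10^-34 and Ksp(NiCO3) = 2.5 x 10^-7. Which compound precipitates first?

La2(CO3)3

Precipitation of each salt starts when its ion product equals its Ksp.
For La2(CO3)3: 1.4 x 10^-34 = (0.0054)^2 × [CO3^2-]^3  ⇒  [CO3^2-] = 1.7 x 10^-10 M.
For NiCO3: 2.5 x 10^-7 = 0.0087 × [CO3^2-]  ⇒  [CO3^2-] = 2.9 x 10^-5 M.
The salt with the lower threshold [CO3^2-] precipitates first: La2(CO3)3.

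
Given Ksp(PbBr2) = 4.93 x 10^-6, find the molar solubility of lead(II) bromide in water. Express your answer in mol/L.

PbBr2(s) <=> Pb^2+ + 2 Br^-
Ksp = [Pb^2+][Br^-]^2
For each mole of PbBr2 that dissolves: [Pb^2+] = s, [Br^-] = 2s.
Substituting: Ksp = s(2s)^2 = 4s^3
s^3 = 4.93 x 10^-6 / 4, so s = 1.07 × 10^-2 M

s ≈ 1.07 × 10^-2 M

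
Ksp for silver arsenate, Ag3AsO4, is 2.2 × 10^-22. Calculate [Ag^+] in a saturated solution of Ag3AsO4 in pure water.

Ag3AsO4(s) ⇌ 3 Ag^+(aq) + AsO4^3-(aq)
Ksp = [Ag^+]^3[AsO4^3-]
Let s = molar solubility. Then [Ag^+] = 3s and [AsO4^3-] = s.
So Ksp = (3s)^3 × s = 27s^4
s^4 = 2.2 × 10^-22 / 27, so s = 1.69 × 10^-6 M
[Ag^+] = 3s = 5.1 x 10^-6 M

[Ag^+] ≈ 5.1 x 10^-6 M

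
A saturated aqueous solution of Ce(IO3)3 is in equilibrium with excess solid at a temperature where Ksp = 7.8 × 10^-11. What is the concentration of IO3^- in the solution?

[IO3^-] ≈ 3.9 x 10^-3 M

Ce(IO3)3(s) ⇌ Ce^3+(aq) + 3 IO3^-(aq)
Ksp = [Ce^3+][IO3^-]^3
For each mole of Ce(IO3)3 that dissolves: [Ce^3+] = s, [IO3^-] = 3s.
Substituting: Ksp = s(3s)^3 = 27s^4
s = (7.8 × 10^-11 / 27)^(1/4) = 1.30 x 10^-3 M
[IO3^-] = 3s = 3.9 x 10^-3 M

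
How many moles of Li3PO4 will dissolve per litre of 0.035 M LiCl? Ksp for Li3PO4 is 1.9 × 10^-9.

Li3PO4(s) ⇌ 3 Li^+(aq) + PO4^3-(aq)
Ksp = [Li^+]^3[PO4^3-]
Let s = moles of Li3PO4 that dissolve per litre. [Li^+] = 0.035 + 3s ≈ 0.035, [PO4^3-] = s (since Li^+ from LiCl dominates).
Ksp ≈ (0.035)^3 × s
s = 4.4 x 10^-5 M
Check: 3s = 1.3 x 10^-4 ≪ 0.035, so the approximation is valid.

s = 4.4e-5 M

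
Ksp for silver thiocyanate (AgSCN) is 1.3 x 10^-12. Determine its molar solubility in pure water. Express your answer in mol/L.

AgSCN(s) ⇌ Ag^+(aq) + SCN^-(aq)
Ksp = [Ag^+][SCN^-]
With molar solubility s: [Ag^+] = s, [SCN^-] = s.
Ksp = s × s = s^2
s = √(1.3 x 10^-12) = 1.1 × 10^-6 M

s ≈ 1.1e-6 M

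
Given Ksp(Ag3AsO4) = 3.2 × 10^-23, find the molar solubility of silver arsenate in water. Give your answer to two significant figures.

s = 1.0e-6 M

Ag3AsO4(s) <=> 3 Ag^+(aq) + AsO4^3-(aq)
Ksp = [Ag^+]^3[AsO4^3-]
If s mol/L of Ag3AsO4 dissolves, [Ag^+] = 3s and [AsO4^3-] = s.
Ksp = (3s)^3s = 27s^4
Solving, s = (3.2 × 10^-23/27)^(1/4) = 1.0 x 10^-6 M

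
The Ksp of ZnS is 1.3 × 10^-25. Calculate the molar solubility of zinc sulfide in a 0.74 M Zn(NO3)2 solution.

1.8 × 10^-25 M

ZnS(s) <=> Zn^2+ + S^2-
Ksp = [Zn^2+][S^2-]
Let s = moles of ZnS that dissolve per litre. [Zn^2+] = 0.74 + s ≈ 0.74, [S^2-] = s (common-ion effect: Zn^2+ is already 0.74 M).
Ksp ≈ 0.74 × s
s = 1.8 × 10^-25 M
Check: s = 1.8 × 10^-25 ≪ 0.74, so the approximation is valid.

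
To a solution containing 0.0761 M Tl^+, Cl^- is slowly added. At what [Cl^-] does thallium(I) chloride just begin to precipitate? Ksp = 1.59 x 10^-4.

[Cl^-] ≈ 2.09 × 10^-3 M

TlCl(s) <=> Tl^+ + Cl^-
Ksp = [Tl^+][Cl^-]
Precipitation begins when Q = Ksp. With [Tl^+] = 0.0761 M:
1.59 x 10^-4 = (0.0761) × [Cl^-]
[Cl^-] = (1.59 x 10^-4 / 7.61 × 10^-2) = 2.09 x 10^-3 M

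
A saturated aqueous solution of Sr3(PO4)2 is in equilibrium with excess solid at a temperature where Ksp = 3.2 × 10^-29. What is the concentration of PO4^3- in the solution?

[PO4^3-] ≈ 1.6e-6 M

Sr3(PO4)2(s) ⇌ 3 Sr^2+(aq) + 2 PO4^3-(aq)
Ksp = [Sr^2+]^3[PO4^3-]^2
For each mole of Sr3(PO4)2 that dissolves: [Sr^2+] = 3s, [PO4^3-] = 2s.
Ksp = (3s)^3(2s)^2 = 108s^5
Solving, s = (3.2 × 10^-29/108)^(1/5) = 7.84 × 10^-7 M
[PO4^3-] = 2s = 1.6 × 10^-6 M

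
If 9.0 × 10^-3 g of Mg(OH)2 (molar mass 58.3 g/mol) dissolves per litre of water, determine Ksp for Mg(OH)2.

Molar solubility s = (9.0 × 10^-3 g/L) / (58.3 g/mol) = 1.54 x 10^-4 M.
Mg(OH)2(s) <=> Mg^2+(aq) + 2 OH^-(aq)
Let s = molar solubility. Then [Mg^2+] = s and [OH^-] = 2s.
Ksp = [Mg^2+][OH^-]^2
So Ksp = s × (2s)^2 = 4s^3
Ksp = 4 × (1.54 × 10^-4)^3 = 1.5 x 10^-11

Ksp = 1.5 × 10^-11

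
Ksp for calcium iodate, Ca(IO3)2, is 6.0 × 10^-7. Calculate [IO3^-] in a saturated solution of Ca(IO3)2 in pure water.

Ca(IO3)2(s) ⇌ Ca^2+(aq) + 2 IO3^-(aq)
Ksp = [Ca^2+][IO3^-]^2
Let s = molar solubility. Then [Ca^2+] = s and [IO3^-] = 2s.
So Ksp = s × (2s)^2 = 4s^3
s^3 = 6.0 × 10^-7 / 4, so s = 5.31 × 10^-3 M
[IO3^-] = 2s = 1.1 × 10^-2 M

[IO3^-] ≈ 1.1e-2 M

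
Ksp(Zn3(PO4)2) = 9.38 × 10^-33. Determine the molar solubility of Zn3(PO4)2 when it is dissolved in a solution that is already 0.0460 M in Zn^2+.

s ≈ 4.91 × 10^-15 M

Zn3(PO4)2(s) ⇌ 3 Zn^2+(aq) + 2 PO4^3-(aq)
Ksp = [Zn^2+]^3[PO4^3-]^2
Let s = moles of Zn3(PO4)2 that dissolve per litre. [Zn^2+] = 0.0460 + 3s ≈ 0.0460, [PO4^3-] = 2s (common-ion effect: Zn^2+ is already 0.0460 M).
Ksp ≈ (0.0460)^3 × (2s)^2
s = 4.91 x 10^-15 M
Check: 3s = 1.5 × 10^-14 ≪ 0.0460, so the approximation is valid.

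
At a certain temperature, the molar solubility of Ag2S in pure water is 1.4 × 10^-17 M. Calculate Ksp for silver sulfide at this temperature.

Ag2S(s) <=> 2 Ag^+(aq) + S^2-(aq)
For each mole of Ag2S that dissolves: [Ag^+] = 2s, [S^2-] = s.
Ksp = [Ag^+]^2[S^2-]
Substituting: Ksp = (2s)^2s = 4s^3
With s = 1.4 × 10^-17: Ksp = 1.1 × 10^-50

1.1 x 10^-50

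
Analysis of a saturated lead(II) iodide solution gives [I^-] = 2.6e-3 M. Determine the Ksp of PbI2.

PbI2(s) ⇌ Pb^2+ + 2 I^-
Stoichiometry gives [Pb^2+] = (1/2)[I^-] = 1.30 × 10^-3 M.
Ksp = [Pb^2+][I^-]^2
Ksp = 1.30 x 10^-3 × (2.6 x 10^-3)^2 = 8.8 × 10^-9

Ksp ≈ 8.8 x 10^-9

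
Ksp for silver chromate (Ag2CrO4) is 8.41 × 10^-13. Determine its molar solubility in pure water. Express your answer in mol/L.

s ≈ 5.95e-5 M

Ag2CrO4(s) ⇌ 2 Ag^+(aq) + CrO4^2-(aq)
Ksp = [Ag^+]^2[CrO4^2-]
If s mol/L of Ag2CrO4 dissolves, [Ag^+] = 2s and [CrO4^2-] = s.
Ksp = (2s)^2s = 4s^3
s^3 = 8.41 × 10^-13 / 4, so s = 5.95 × 10^-5 M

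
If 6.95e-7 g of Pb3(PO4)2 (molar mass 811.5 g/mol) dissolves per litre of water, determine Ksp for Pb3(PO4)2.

Molar solubility s = (6.95 x 10^-7 g/L) / (811.5 g/mol) = 8.564 x 10^-10 M.
Pb3(PO4)2(s) ⇌ 3 Pb^2+ + 2 PO4^3-
For each mole of Pb3(PO4)2 that dissolves: [Pb^2+] = 3s, [PO4^3-] = 2s.
Ksp = [Pb^2+]^3[PO4^3-]^2
Ksp = (3s)^3(2s)^2 = 108s^5
With s = 8.564 × 10^-10: Ksp = 4.98 × 10^-44

4.98 x 10^-44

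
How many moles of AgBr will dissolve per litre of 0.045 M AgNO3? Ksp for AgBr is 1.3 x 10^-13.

AgBr(s) ⇌ Ag^+(aq) + Br^-(aq)
Ksp = [Ag^+][Br^-]
If s mol/L dissolves here, [Ag^+] = 0.045 + s ≈ 0.045, [Br^-] = s (common-ion effect: Ag^+ is already 0.045 M).
Ksp ≈ 0.045 × s
s = 2.9 × 10^-12 M
Check: s = 2.9 x 10^-12 ≪ 0.045, so the approximation is valid.

s = 2.9 × 10^-12 M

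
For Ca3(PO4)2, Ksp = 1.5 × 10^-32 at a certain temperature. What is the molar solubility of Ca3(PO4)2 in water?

Ca3(PO4)2(s) <=> 3 Ca^2+(aq) + 2 PO4^3-(aq)
Ksp = [Ca^2+]^3[PO4^3-]^2
With molar solubility s: [Ca^2+] = 3s, [PO4^3-] = 2s.
Substituting: Ksp = (3s)^3(2s)^2 = 108s^5
Solving, s = (1.5 × 10^-32/108)^(1/5) = 1.7 × 10^-7 M

s = 1.7 × 10^-7 M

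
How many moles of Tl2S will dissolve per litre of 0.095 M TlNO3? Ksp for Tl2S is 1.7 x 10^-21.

1.9e-19 M

Tl2S(s) ⇌ 2 Tl^+ + S^2-
Ksp = [Tl^+]^2[S^2-]
Let s = moles of Tl2S that dissolve per litre. [Tl^+] = 0.095 + 2s ≈ 0.095, [S^2-] = s (Ksp is small, so little additional dissolves).
Ksp ≈ (0.095)^2 × s
s = 1.9 × 10^-19 M
Check: 2s = 3.8 × 10^-19 ≪ 0.095, so the approximation is valid.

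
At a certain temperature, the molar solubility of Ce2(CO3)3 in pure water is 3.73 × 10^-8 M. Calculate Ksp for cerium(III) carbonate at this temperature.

Ce2(CO3)3(s) ⇌ 2 Ce^3+(aq) + 3 CO3^2-(aq)
For each mole of Ce2(CO3)3 that dissolves: [Ce^3+] = 2s, [CO3^2-] = 3s.
Ksp = [Ce^3+]^2[CO3^2-]^3
Ksp = (2s)^2(3s)^3 = 108s^5
Ksp = 108 × (3.73 × 10^-8)^5 = 7.80 × 10^-36

Ksp ≈ 7.80e-36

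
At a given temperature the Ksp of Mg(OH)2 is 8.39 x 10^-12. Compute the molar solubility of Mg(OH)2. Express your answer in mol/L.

s = 1.28 × 10^-4 M

Mg(OH)2(s) ⇌ Mg^2+(aq) + 2 OH^-(aq)
Ksp = [Mg^2+][OH^-]^2
For each mole of Mg(OH)2 that dissolves: [Mg^2+] = s, [OH^-] = 2s.
Substituting: Ksp = s(2s)^2 = 4s^3
s^3 = 8.39 x 10^-12 / 4, so s = 1.28 × 10^-4 M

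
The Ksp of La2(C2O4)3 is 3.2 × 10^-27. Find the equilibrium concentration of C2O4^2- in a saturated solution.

La2(C2O4)3(s) ⇌ 2 La^3+ + 3 C2O4^2-
Ksp = [La^3+]^2[C2O4^2-]^3
If s mol/L of La2(C2O4)3 dissolves, [La^3+] = 2s and [C2O4^2-] = 3s.
Substituting: Ksp = (2s)^2(3s)^3 = 108s^5
Solving, s = (3.2 × 10^-27/108)^(1/5) = 1.97 × 10^-6 M
[C2O4^2-] = 3s = 5.9 × 10^-6 M

5.9 x 10^-6 M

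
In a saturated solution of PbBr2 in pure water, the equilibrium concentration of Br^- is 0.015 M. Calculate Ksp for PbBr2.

1.7 × 10^-6

PbBr2(s) <=> Pb^2+(aq) + 2 Br^-(aq)
Stoichiometry gives [Pb^2+] = (1/2)[Br^-] = 7.50 × 10^-3 M.
Ksp = [Pb^2+][Br^-]^2
Ksp = 7.50 x 10^-3 × (1.5 × 10^-2)^2 = 1.7 × 10^-6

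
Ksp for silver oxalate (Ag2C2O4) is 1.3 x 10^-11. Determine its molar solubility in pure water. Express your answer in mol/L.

Ag2C2O4(s) ⇌ 2 Ag^+(aq) + C2O4^2-(aq)
Ksp = [Ag^+]^2[C2O4^2-]
With molar solubility s: [Ag^+] = 2s, [C2O4^2-] = s.
Substituting: Ksp = (2s)^2s = 4s^3
s^3 = 1.3 x 10^-11 / 4, so s = 1.5 × 10^-4 M

s ≈ 1.5e-4 M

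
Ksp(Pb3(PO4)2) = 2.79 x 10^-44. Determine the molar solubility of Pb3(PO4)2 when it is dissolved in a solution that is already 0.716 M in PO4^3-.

Pb3(PO4)2(s) ⇌ 3 Pb^2+(aq) + 2 PO4^3-(aq)
Ksp = [Pb^2+]^3[PO4^3-]^2
If s mol/L dissolves here, [Pb^2+] = 3s, [PO4^3-] = 0.716 + 2s ≈ 0.716 (since the PO4^3- already present dominates).
Ksp ≈ (3s)^3 × (0.716)^2
s = 1.26 x 10^-15 M
Check: 2s = 2.5 × 10^-15 ≪ 0.716, so the approximation is valid.

s ≈ 1.26 x 10^-15 M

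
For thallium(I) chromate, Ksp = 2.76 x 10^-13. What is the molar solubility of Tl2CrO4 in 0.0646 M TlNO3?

s ≈ 6.61e-11 M

Tl2CrO4(s) ⇌ 2 Tl^+(aq) + CrO4^2-(aq)
Ksp = [Tl^+]^2[CrO4^2-]
If s mol/L dissolves here, [Tl^+] = 0.0646 + 2s ≈ 0.0646, [CrO4^2-] = s (since Tl^+ from TlNO3 dominates).
Ksp ≈ (0.0646)^2 × s
s = 6.61 × 10^-11 M
Check: 2s = 1.3 × 10^-10 ≪ 0.0646, so the approximation is valid.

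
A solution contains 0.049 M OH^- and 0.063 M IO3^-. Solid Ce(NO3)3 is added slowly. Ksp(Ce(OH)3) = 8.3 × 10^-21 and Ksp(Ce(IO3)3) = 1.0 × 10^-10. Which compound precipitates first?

Each salt begins to precipitate when Q = Ksp, i.e. when [Ce^3+] reaches its threshold.
For Ce(OH)3: 8.3 × 10^-21 = (0.049)^3 × [Ce^3+]  ⇒  [Ce^3+] = 7.1 x 10^-17 M.
For Ce(IO3)3: 1.0 × 10^-10 = (0.063)^3 × [Ce^3+]  ⇒  [Ce^3+] = 4.0 × 10^-7 M.
The salt with the lower threshold [Ce^3+] precipitates first: Ce(OH)3.

Ce(OH)3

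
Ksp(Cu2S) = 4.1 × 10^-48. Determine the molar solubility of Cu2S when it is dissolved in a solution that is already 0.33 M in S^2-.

Cu2S(s) ⇌ 2 Cu^+ + S^2-
Ksp = [Cu^+]^2[S^2-]
Let s = moles of Cu2S that dissolve per litre. [Cu^+] = 2s, [S^2-] = 0.33 + s ≈ 0.33 (common-ion effect: S^2- is already 0.33 M).
Ksp ≈ (2s)^2 × 0.33
s = 1.8 × 10^-24 M
Check: s = 1.8 x 10^-24 ≪ 0.33, so the approximation is valid.

1.8e-24 M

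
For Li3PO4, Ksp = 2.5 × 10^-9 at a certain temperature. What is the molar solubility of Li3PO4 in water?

s ≈ 3.1e-3 M

Li3PO4(s) ⇌ 3 Li^+ + PO4^3-
Ksp = [Li^+]^3[PO4^3-]
With molar solubility s: [Li^+] = 3s, [PO4^3-] = s.
Substituting: Ksp = (3s)^3s = 27s^4
s = (2.5 × 10^-9 / 27)^(1/4) = 3.1 x 10^-3 M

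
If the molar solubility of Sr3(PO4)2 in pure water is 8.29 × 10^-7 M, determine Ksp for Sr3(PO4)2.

Sr3(PO4)2(s) ⇌ 3 Sr^2+ + 2 PO4^3-
If s mol/L of Sr3(PO4)2 dissolves, [Sr^2+] = 3s and [PO4^3-] = 2s.
Ksp = [Sr^2+]^3[PO4^3-]^2
Ksp = (3s)^3(2s)^2 = 108s^5
With s = 8.29 × 10^-7: Ksp = 4.23 x 10^-29

4.23 × 10^-29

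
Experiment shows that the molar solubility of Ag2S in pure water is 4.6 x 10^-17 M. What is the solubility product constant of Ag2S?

3.9 × 10^-49

Ag2S(s) <=> 2 Ag^+ + S^2-
With molar solubility s: [Ag^+] = 2s, [S^2-] = s.
Ksp = [Ag^+]^2[S^2-]
So Ksp = (2s)^2 × s = 4s^3
Ksp = 4 × (4.6 x 10^-17)^3 = 3.9 × 10^-49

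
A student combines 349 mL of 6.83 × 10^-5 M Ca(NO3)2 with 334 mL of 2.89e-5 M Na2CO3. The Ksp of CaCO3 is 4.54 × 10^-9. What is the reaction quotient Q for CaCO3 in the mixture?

Total volume = 349 + 334 = 683 mL.
[Ca^2+] = 6.83 × 10^-5 × (349/683) = 3.490 x 10^-5 M
[CO3^2-] = 2.89 × 10^-5 × (334/683) = 1.413 × 10^-5 M
CaCO3(s) <=> Ca^2+ + CO3^2-, so Q = [Ca^2+][CO3^2-]
Q = (3.490 × 10^-5)(1.413 x 10^-5) = 4.93 x 10^-10
Q < Ksp, so no precipitate of CaCO3 forms.

4.93 × 10^-10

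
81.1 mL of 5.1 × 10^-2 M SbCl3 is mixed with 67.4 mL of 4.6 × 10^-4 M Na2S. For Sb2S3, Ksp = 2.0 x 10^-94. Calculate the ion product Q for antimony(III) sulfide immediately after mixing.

Total volume = 81.1 + 67.4 = 148.5 mL.
[Sb^3+] = 5.1 × 10^-2 × (81.1/148.5) = 2.79 × 10^-2 M
[S^2-] = 4.6 × 10^-4 × (67.4/148.5) = 2.09 × 10^-4 M
Sb2S3(s) ⇌ 2 Sb^3+(aq) + 3 S^2-(aq), so Q = [Sb^3+]^2[S^2-]^3
Q = (2.79 x 10^-2)^2(2.09 × 10^-4)^3 = 7.1 x 10^-15
Q > Ksp, so Sb2S3 will precipitate.

Q = 7.1 x 10^-15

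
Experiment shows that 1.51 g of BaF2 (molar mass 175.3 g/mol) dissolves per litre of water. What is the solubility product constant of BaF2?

Molar solubility s = (1.51 g/L) / (175.3 g/mol) = 8.614 × 10^-3 M.
BaF2(s) ⇌ Ba^2+ + 2 F^-
Let s = molar solubility. Then [Ba^2+] = s and [F^-] = 2s.
Ksp = [Ba^2+][F^-]^2
Substituting: Ksp = s(2s)^2 = 4s^3
With s = 8.614 × 10^-3: Ksp = 2.56 × 10^-6

Ksp = 2.56 × 10^-6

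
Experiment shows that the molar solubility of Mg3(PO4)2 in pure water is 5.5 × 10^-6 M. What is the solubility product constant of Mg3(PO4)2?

Mg3(PO4)2(s) ⇌ 3 Mg^2+(aq) + 2 PO4^3-(aq)
If s mol/L of Mg3(PO4)2 dissolves, [Mg^2+] = 3s and [PO4^3-] = 2s.
Ksp = [Mg^2+]^3[PO4^3-]^2
Substituting: Ksp = (3s)^3(2s)^2 = 108s^5
With s = 5.5 x 10^-6: Ksp = 5.4 × 10^-25

5.4 × 10^-25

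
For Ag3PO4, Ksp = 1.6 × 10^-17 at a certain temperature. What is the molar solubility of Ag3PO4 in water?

s = 2.8e-5 M

Ag3PO4(s) ⇌ 3 Ag^+(aq) + PO4^3-(aq)
Ksp = [Ag^+]^3[PO4^3-]
With molar solubility s: [Ag^+] = 3s, [PO4^3-] = s.
Substituting: Ksp = (3s)^3s = 27s^4
s^4 = 1.6 × 10^-17 / 27, so s = 2.8 x 10^-5 M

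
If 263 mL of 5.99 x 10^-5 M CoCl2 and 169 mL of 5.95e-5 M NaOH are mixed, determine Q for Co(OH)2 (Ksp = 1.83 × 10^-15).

1.98 x 10^-14

Total volume = 263 + 169 = 432 mL.
[Co^2+] = 5.99 × 10^-5 × (263/432) = 3.647 × 10^-5 M
[OH^-] = 5.95 x 10^-5 × (169/432) = 2.328 × 10^-5 M
Co(OH)2(s) <=> Co^2+(aq) + 2 OH^-(aq), so Q = [Co^2+][OH^-]^2
Q = (3.647 x 10^-5)(2.328 × 10^-5)^2 = 1.98 × 10^-14
Q > Ksp, so Co(OH)2 will precipitate.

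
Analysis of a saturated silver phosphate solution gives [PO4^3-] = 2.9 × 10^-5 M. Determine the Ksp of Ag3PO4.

Ksp = 1.9 × 10^-17

Ag3PO4(s) ⇌ 3 Ag^+(aq) + PO4^3-(aq)
Stoichiometry gives [Ag^+] = (3/1)[PO4^3-] = 8.70 x 10^-5 M.
Ksp = [Ag^+]^3[PO4^3-]
Ksp = (8.70 × 10^-5)^3 × 2.9 × 10^-5 = 1.9 × 10^-17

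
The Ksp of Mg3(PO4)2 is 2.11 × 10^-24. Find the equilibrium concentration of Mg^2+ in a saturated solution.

Mg3(PO4)2(s) ⇌ 3 Mg^2+(aq) + 2 PO4^3-(aq)
Ksp = [Mg^2+]^3[PO4^3-]^2
If s mol/L of Mg3(PO4)2 dissolves, [Mg^2+] = 3s and [PO4^3-] = 2s.
Substituting: Ksp = (3s)^3(2s)^2 = 108s^5
s^5 = 2.11 × 10^-24 / 108, so s = 7.214 × 10^-6 M
[Mg^2+] = 3s = 2.16 × 10^-5 M

2.16 × 10^-5 M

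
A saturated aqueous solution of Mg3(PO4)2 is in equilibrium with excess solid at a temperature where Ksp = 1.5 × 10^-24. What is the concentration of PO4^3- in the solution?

1.3 × 10^-5 M

Mg3(PO4)2(s) ⇌ 3 Mg^2+(aq) + 2 PO4^3-(aq)
Ksp = [Mg^2+]^3[PO4^3-]^2
With molar solubility s: [Mg^2+] = 3s, [PO4^3-] = 2s.
Ksp = (3s)^3(2s)^2 = 108s^5
Solving, s = (1.5 × 10^-24/108)^(1/5) = 6.74 × 10^-6 M
[PO4^3-] = 2s = 1.3 × 10^-5 M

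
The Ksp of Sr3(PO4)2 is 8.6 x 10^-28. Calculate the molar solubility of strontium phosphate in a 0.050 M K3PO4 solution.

s = 2.3 × 10^-9 M

Sr3(PO4)2(s) ⇌ 3 Sr^2+(aq) + 2 PO4^3-(aq)
Ksp = [Sr^2+]^3[PO4^3-]^2
If s mol/L dissolves here, [Sr^2+] = 3s, [PO4^3-] = 0.050 + 2s ≈ 0.050 (common-ion effect: PO4^3- is already 0.050 M).
Ksp ≈ (3s)^3 × (0.050)^2
s = 2.3 × 10^-9 M
Check: 2s = 4.7 × 10^-9 ≪ 0.050, so the approximation is valid.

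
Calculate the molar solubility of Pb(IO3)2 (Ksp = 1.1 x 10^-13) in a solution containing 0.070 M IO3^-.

Pb(IO3)2(s) <=> Pb^2+ + 2 IO3^-
Ksp = [Pb^2+][IO3^-]^2
If s mol/L dissolves here, [Pb^2+] = s, [IO3^-] = 0.070 + 2s ≈ 0.070 (common-ion effect: IO3^- is already 0.070 M).
Ksp ≈ s × (0.070)^2
s = 2.2 × 10^-11 M
Check: 2s = 4.5 x 10^-11 ≪ 0.070, so the approximation is valid.

2.2e-11 M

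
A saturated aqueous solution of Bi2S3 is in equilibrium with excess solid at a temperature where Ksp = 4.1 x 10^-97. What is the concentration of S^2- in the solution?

Bi2S3(s) ⇌ 2 Bi^3+(aq) + 3 S^2-(aq)
Ksp = [Bi^3+]^2[S^2-]^3
Let s = molar solubility. Then [Bi^3+] = 2s and [S^2-] = 3s.
Substituting: Ksp = (2s)^2(3s)^3 = 108s^5
s^5 = 4.1 x 10^-97 / 108, so s = 2.07 × 10^-20 M
[S^2-] = 3s = 6.2 x 10^-20 M

[S^2-] ≈ 6.2 × 10^-20 M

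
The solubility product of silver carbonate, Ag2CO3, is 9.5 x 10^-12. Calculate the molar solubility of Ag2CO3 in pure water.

Ag2CO3(s) ⇌ 2 Ag^+(aq) + CO3^2-(aq)
Ksp = [Ag^+]^2[CO3^2-]
Let s = molar solubility. Then [Ag^+] = 2s and [CO3^2-] = s.
So Ksp = (2s)^2 × s = 4s^3
s^3 = 9.5 x 10^-12 / 4, so s = 1.3 x 10^-4 M

s ≈ 1.3 x 10^-4 M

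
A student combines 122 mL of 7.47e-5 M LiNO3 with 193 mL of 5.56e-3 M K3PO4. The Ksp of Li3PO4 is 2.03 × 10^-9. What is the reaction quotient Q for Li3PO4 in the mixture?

Q = 8.25 × 10^-17

Total volume = 122 + 193 = 315 mL.
[Li^+] = 7.47 × 10^-5 × (122/315) = 2.893 × 10^-5 M
[PO4^3-] = 5.56 × 10^-3 × (193/315) = 3.407 × 10^-3 M
Li3PO4(s) ⇌ 3 Li^+ + PO4^3-, so Q = [Li^+]^3[PO4^3-]
Q = (2.893 × 10^-5)^3(3.407 × 10^-3) = 8.25 × 10^-17
Q < Ksp, so no precipitate of Li3PO4 forms.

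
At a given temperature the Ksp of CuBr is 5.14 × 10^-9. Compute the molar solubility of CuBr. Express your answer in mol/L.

CuBr(s) <=> Cu^+(aq) + Br^-(aq)
Ksp = [Cu^+][Br^-]
With molar solubility s: [Cu^+] = s, [Br^-] = s.
Ksp = (s)(s) = s^2
s = √(5.14 × 10^-9) = 7.17 × 10^-5 M

s = 7.17 x 10^-5 M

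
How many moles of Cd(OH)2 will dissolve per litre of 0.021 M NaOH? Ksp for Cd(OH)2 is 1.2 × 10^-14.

Cd(OH)2(s) <=> Cd^2+(aq) + 2 OH^-(aq)
Ksp = [Cd^2+][OH^-]^2
Let s = moles of Cd(OH)2 that dissolve per litre. [Cd^2+] = s, [OH^-] = 0.021 + 2s ≈ 0.021 (since OH^- from NaOH dominates).
Ksp ≈ s × (0.021)^2
s = 2.7 × 10^-11 M
Check: 2s = 5.4 x 10^-11 ≪ 0.021, so the approximation is valid.

s ≈ 2.7 x 10^-11 M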